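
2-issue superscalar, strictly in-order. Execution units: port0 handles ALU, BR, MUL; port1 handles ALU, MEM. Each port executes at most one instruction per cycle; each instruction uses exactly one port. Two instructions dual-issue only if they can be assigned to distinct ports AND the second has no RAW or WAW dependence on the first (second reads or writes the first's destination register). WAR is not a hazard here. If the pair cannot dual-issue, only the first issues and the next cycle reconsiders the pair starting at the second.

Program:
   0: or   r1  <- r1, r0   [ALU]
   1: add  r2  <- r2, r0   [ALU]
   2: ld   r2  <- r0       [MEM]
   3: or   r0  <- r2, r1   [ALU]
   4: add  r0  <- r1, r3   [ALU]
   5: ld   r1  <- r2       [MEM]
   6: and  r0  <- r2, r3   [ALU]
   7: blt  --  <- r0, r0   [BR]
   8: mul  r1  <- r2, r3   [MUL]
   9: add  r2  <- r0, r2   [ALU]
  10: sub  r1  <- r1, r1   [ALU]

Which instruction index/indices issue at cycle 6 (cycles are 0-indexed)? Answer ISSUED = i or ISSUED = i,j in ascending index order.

0. or.ALU;add.ALU @i0,i1  | 2-wide
1. ld.MEM @i2  | RAW r2
2. or.ALU @i3  | WAW r0
3. add.ALU;ld.MEM @i4,i5  | 2-wide
4. and.ALU @i6  | RAW r0
5. blt.BR @i7  | no-port BR/MUL
6. mul.MUL;add.ALU @i8,i9  | 2-wide
7. sub.ALU @i10  | tail

ISSUED = 8,9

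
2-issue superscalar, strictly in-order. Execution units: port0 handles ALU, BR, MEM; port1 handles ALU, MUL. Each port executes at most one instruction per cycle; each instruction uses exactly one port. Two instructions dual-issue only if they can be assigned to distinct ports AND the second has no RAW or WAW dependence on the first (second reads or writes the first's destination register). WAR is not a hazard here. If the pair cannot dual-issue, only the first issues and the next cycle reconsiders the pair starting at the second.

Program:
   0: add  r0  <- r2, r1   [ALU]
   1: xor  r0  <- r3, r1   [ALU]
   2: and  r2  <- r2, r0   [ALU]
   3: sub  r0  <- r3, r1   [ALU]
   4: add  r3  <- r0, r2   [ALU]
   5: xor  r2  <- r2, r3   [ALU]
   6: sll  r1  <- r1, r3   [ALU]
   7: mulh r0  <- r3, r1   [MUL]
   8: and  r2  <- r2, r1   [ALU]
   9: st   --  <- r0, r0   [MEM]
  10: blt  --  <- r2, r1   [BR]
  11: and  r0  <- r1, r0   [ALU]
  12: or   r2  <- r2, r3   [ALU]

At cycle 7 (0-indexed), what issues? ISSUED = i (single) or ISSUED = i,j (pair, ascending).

ISSUED = 10,11

  cy0 -> i0 (add.ALU) WAW r0
  cy1 -> i1 (xor.ALU) RAW r0
  cy2 -> i2+i3 (and.ALU+sub.ALU) 2-wide
  cy3 -> i4 (add.ALU) RAW r3
  cy4 -> i5+i6 (xor.ALU+sll.ALU) 2-wide
  cy5 -> i7+i8 (mulh.MUL+and.ALU) 2-wide
  cy6 -> i9 (st.MEM) no-port MEM/BR
  cy7 -> i10+i11 (blt.BR+and.ALU) 2-wide
  cy8 -> i12 (or.ALU) tail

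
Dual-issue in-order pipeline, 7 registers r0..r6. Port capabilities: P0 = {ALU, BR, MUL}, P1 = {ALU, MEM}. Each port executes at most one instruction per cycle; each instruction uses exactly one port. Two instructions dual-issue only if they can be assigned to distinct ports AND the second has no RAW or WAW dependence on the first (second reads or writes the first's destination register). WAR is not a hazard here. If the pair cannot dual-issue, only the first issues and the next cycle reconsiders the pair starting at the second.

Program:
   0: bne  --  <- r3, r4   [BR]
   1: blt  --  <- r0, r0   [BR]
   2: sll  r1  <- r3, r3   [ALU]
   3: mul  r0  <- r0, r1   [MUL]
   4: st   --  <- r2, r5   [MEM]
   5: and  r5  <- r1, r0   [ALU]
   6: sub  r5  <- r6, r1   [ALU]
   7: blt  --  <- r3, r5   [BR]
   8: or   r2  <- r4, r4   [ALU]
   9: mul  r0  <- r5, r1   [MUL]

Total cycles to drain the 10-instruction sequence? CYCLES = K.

  cy0 -> i0 (bne.BR) no-port BR/BR
  cy1 -> i1/i2 (blt.BR/sll.ALU) dual
  cy2 -> i3/i4 (mul.MUL/st.MEM) dual
  cy3 -> i5 (and.ALU) WAW r5
  cy4 -> i6 (sub.ALU) RAW r5
  cy5 -> i7/i8 (blt.BR/or.ALU) dual
  cy6 -> i9 (mul.MUL) tail

CYCLES = 7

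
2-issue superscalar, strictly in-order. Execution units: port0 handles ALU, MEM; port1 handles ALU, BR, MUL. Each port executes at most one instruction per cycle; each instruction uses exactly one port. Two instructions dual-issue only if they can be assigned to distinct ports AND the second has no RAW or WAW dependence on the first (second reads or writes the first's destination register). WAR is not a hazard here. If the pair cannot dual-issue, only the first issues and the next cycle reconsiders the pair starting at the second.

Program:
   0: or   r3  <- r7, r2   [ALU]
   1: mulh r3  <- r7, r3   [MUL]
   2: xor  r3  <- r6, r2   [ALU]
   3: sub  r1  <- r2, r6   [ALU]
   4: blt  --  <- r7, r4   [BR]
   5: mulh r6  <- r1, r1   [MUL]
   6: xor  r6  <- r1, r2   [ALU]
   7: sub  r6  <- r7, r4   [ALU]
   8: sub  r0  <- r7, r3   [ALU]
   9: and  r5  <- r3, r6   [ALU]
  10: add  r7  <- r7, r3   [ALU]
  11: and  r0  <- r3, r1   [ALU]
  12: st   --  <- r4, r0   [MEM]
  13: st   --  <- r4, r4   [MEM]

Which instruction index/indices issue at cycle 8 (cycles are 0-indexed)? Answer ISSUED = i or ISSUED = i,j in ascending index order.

#0 head=0: or i0 RAW+WAW r3
#1 head=1: mulh i1 WAW r3
#2 head=2: xor sub i2,i3 dual
#3 head=4: blt i4 no-port BR/MUL
#4 head=5: mulh i5 WAW r6
#5 head=6: xor i6 WAW r6
#6 head=7: sub sub i7,i8 dual
#7 head=9: and add i9,i10 dual
#8 head=11: and i11 RAW r0
#9 head=12: st i12 no-port MEM/MEM
#10 head=13: st i13 tail

ISSUED = 11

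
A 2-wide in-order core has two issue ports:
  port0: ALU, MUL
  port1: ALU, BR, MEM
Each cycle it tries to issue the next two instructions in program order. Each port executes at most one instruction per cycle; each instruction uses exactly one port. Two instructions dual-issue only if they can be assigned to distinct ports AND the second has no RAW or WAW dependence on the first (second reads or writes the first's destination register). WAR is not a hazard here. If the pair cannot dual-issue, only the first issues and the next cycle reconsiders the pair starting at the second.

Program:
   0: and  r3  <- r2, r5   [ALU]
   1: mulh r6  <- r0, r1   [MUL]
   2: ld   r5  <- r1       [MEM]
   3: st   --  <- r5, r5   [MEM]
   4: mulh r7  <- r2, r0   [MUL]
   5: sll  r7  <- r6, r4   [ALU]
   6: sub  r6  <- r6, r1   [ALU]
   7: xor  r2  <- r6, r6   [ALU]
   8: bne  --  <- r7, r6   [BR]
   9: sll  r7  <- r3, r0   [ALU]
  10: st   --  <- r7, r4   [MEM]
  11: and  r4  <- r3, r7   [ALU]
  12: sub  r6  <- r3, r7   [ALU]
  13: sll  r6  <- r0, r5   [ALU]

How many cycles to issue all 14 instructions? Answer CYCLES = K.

  cy0 -> i0+i1 (and+mulh) 2-wide
  cy1 -> i2 (ld) no-port MEM/MEM
  cy2 -> i3+i4 (st+mulh) 2-wide
  cy3 -> i5+i6 (sll+sub) 2-wide
  cy4 -> i7+i8 (xor+bne) 2-wide
  cy5 -> i9 (sll) RAW r7
  cy6 -> i10+i11 (st+and) 2-wide
  cy7 -> i12 (sub) WAW r6
  cy8 -> i13 (sll) tail

CYCLES = 9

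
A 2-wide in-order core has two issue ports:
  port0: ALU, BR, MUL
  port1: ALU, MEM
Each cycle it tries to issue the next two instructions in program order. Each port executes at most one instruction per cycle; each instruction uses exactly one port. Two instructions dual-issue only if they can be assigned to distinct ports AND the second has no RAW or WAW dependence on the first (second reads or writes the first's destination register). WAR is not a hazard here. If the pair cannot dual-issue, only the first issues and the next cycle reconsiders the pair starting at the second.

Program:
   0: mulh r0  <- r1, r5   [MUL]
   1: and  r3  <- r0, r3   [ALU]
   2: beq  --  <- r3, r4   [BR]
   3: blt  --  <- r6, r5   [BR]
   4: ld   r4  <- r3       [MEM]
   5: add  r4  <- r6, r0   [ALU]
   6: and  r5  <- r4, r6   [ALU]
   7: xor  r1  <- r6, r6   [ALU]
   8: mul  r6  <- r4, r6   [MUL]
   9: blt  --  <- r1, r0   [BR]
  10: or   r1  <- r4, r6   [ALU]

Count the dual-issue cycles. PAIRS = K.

PAIRS = 3

  cy0 -> i0 (mulh) RAW r0
  cy1 -> i1 (and) RAW r3
  cy2 -> i2 (beq) no-port BR/BR
  cy3 -> i3+i4 (blt;ld) dual
  cy4 -> i5 (add) RAW r4
  cy5 -> i6+i7 (and;xor) dual
  cy6 -> i8 (mul) no-port MUL/BR
  cy7 -> i9+i10 (blt;or) dual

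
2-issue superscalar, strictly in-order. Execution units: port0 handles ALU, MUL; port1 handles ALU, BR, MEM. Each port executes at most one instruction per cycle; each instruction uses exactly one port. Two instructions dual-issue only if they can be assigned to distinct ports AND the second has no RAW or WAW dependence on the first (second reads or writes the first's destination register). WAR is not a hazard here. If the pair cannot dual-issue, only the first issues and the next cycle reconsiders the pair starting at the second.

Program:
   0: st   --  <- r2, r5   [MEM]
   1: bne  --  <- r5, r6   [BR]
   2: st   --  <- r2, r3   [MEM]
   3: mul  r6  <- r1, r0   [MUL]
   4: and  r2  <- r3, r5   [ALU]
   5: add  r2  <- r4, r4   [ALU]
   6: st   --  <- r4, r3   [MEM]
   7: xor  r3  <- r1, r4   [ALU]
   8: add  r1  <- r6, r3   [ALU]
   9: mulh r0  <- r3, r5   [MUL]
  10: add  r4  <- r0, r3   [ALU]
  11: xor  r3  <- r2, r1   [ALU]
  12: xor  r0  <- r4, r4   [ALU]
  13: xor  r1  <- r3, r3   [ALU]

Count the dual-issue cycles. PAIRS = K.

0. st @i0  | no-port MEM/BR
1. bne @i1  | no-port BR/MEM
2. st/mul @i2+i3  | 2-wide
3. and @i4  | WAW r2
4. add/st @i5+i6  | 2-wide
5. xor @i7  | RAW r3
6. add/mulh @i8+i9  | 2-wide
7. add/xor @i10+i11  | 2-wide
8. xor/xor @i12+i13  | 2-wide

PAIRS = 5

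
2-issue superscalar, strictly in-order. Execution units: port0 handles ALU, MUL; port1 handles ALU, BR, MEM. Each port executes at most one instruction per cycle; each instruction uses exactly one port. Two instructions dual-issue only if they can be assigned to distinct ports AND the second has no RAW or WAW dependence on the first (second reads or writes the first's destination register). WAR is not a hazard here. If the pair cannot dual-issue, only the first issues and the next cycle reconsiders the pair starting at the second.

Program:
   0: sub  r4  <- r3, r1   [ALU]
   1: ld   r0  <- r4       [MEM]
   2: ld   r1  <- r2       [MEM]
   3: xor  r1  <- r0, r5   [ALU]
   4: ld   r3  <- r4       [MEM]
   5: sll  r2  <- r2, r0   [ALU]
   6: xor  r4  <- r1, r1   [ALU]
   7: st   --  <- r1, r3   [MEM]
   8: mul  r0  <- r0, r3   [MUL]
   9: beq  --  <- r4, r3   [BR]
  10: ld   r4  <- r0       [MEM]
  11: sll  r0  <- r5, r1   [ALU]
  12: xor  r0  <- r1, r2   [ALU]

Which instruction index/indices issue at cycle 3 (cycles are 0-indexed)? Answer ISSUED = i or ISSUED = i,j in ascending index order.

t=0 i0:sub.ALU ; RAW r4
t=1 i1:ld.MEM ; no-port MEM/MEM
t=2 i2:ld.MEM ; WAW r1
t=3 i3,i4:xor.ALU/ld.MEM ; 2-wide
t=4 i5,i6:sll.ALU/xor.ALU ; 2-wide
t=5 i7,i8:st.MEM/mul.MUL ; 2-wide
t=6 i9:beq.BR ; no-port BR/MEM
t=7 i10,i11:ld.MEM/sll.ALU ; 2-wide
t=8 i12:xor.ALU ; tail

ISSUED = 3,4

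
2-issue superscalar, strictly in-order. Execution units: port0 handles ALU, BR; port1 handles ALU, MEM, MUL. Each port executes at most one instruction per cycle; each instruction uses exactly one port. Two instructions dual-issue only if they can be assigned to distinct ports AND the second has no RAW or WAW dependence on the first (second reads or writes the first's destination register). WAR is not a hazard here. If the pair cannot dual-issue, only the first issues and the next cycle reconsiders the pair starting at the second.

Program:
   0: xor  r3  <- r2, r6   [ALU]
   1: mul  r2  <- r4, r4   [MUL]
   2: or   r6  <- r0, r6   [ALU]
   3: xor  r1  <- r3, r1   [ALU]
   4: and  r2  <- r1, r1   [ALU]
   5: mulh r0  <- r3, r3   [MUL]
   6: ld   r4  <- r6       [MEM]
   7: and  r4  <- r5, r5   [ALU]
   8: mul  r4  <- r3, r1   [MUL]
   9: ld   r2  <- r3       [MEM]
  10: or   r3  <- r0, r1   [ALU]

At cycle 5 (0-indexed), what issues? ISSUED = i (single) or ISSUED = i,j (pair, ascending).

t=0 i0+i1:xor.ALU/mul.MUL ; dual
t=1 i2+i3:or.ALU/xor.ALU ; dual
t=2 i4+i5:and.ALU/mulh.MUL ; dual
t=3 i6:ld.MEM ; WAW r4
t=4 i7:and.ALU ; WAW r4
t=5 i8:mul.MUL ; no-port MUL/MEM
t=6 i9+i10:ld.MEM/or.ALU ; dual

ISSUED = 8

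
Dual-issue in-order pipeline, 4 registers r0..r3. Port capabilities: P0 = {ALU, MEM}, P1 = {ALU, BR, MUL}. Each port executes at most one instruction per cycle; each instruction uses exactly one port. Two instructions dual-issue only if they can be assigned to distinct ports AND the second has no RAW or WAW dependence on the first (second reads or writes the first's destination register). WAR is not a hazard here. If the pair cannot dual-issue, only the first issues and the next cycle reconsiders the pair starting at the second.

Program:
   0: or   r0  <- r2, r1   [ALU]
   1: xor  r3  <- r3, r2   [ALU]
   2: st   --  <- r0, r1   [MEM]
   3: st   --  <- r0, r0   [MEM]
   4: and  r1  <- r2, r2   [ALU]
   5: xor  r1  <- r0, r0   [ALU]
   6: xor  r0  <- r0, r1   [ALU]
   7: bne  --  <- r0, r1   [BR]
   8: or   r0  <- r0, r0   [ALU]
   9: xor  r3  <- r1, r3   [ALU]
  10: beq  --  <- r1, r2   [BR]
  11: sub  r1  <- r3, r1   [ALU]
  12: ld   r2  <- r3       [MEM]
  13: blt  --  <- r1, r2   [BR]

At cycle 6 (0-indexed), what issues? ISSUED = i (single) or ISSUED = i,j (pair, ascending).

#0 head=0: or.ALU xor.ALU i0,i1 2-wide
#1 head=2: st.MEM i2 no-port MEM/MEM
#2 head=3: st.MEM and.ALU i3,i4 2-wide
#3 head=5: xor.ALU i5 RAW r1
#4 head=6: xor.ALU i6 RAW r0
#5 head=7: bne.BR or.ALU i7,i8 2-wide
#6 head=9: xor.ALU beq.BR i9,i10 2-wide
#7 head=11: sub.ALU ld.MEM i11,i12 2-wide
#8 head=13: blt.BR i13 tail

ISSUED = 9,10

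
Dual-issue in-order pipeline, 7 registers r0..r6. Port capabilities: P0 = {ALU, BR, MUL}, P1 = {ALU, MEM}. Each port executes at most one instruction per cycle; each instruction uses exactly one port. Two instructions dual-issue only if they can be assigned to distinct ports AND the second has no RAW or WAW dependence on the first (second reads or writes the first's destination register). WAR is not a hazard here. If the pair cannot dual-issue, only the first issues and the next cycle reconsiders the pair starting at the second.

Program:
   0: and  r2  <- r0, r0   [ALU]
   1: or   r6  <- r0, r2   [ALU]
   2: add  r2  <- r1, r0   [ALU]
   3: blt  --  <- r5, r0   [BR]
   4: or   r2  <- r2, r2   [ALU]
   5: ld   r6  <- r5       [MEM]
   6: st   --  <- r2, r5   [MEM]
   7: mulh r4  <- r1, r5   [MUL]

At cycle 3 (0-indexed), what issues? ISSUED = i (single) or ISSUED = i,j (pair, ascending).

ISSUED = 5

0. and.ALU @i0  | RAW r2
1. or.ALU;add.ALU @i1/i2  | 2-wide
2. blt.BR;or.ALU @i3/i4  | 2-wide
3. ld.MEM @i5  | no-port MEM/MEM
4. st.MEM;mulh.MUL @i6/i7  | 2-wide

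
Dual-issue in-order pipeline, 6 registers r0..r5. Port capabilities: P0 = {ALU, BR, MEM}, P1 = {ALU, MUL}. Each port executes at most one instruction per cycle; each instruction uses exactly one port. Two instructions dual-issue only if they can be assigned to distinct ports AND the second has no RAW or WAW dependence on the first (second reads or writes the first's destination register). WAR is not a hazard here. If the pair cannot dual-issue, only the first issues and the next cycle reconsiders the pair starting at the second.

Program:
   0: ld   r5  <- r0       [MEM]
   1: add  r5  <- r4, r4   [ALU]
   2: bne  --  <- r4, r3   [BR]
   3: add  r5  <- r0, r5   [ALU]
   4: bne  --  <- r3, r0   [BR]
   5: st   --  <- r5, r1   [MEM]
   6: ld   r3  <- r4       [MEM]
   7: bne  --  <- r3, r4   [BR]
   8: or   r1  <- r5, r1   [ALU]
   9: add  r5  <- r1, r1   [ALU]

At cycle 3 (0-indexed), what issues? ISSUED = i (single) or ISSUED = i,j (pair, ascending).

ISSUED = 5

[0] i0  ld.MEM  -- WAW r5
[1] i1&i2  add.ALU;bne.BR  -- pair
[2] i3&i4  add.ALU;bne.BR  -- pair
[3] i5  st.MEM  -- no-port MEM/MEM
[4] i6  ld.MEM  -- no-port MEM/BR
[5] i7&i8  bne.BR;or.ALU  -- pair
[6] i9  add.ALU  -- tail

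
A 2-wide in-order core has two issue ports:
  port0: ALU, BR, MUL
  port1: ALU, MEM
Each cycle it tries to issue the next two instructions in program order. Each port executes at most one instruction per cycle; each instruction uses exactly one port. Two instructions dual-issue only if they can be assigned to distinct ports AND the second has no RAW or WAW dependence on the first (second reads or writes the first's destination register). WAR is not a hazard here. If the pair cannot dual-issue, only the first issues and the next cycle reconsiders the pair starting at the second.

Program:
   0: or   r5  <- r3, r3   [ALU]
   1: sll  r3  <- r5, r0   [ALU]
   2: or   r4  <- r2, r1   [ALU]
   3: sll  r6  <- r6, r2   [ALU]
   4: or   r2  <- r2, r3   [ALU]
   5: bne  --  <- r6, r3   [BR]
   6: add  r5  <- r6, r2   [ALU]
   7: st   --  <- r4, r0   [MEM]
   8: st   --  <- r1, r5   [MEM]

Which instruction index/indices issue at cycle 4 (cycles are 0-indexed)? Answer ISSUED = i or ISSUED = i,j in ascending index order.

#0 head=0: or i0 RAW r5
#1 head=1: sll;or i1&i2 pair
#2 head=3: sll;or i3&i4 pair
#3 head=5: bne;add i5&i6 pair
#4 head=7: st i7 no-port MEM/MEM
#5 head=8: st i8 tail

ISSUED = 7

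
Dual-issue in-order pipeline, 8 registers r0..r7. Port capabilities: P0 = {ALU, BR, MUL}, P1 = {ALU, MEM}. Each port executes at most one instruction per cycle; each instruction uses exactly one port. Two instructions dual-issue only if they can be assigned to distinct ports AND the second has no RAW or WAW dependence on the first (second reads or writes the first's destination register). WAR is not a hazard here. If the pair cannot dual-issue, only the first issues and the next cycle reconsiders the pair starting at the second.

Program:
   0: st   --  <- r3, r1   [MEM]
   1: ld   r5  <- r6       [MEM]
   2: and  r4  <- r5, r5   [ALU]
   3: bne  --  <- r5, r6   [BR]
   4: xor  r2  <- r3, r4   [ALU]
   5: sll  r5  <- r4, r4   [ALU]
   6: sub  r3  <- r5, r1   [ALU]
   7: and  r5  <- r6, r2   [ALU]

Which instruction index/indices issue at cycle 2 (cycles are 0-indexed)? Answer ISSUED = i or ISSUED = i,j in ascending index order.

ISSUED = 2,3

#0 head=0: st.MEM i0 no-port MEM/MEM
#1 head=1: ld.MEM i1 RAW r5
#2 head=2: and.ALU+bne.BR i2+i3 dual
#3 head=4: xor.ALU+sll.ALU i4+i5 dual
#4 head=6: sub.ALU+and.ALU i6+i7 dual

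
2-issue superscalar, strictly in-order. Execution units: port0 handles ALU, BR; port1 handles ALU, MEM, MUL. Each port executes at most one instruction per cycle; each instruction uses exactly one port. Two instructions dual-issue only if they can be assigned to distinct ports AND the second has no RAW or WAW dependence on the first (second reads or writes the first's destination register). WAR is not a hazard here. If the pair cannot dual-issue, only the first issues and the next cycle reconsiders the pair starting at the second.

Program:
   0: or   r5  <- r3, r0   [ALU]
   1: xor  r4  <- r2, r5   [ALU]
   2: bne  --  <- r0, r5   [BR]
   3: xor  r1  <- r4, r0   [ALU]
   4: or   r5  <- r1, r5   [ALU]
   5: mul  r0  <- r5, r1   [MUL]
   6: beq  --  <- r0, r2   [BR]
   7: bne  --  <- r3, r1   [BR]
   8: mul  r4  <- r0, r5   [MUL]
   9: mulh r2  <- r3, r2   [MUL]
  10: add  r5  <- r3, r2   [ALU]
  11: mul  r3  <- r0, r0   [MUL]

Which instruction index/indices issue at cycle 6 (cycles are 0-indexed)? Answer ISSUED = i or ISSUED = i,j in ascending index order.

#0 head=0: or.ALU i0 RAW r5
#1 head=1: xor.ALU bne.BR i1/i2 2-wide
#2 head=3: xor.ALU i3 RAW r1
#3 head=4: or.ALU i4 RAW r5
#4 head=5: mul.MUL i5 RAW r0
#5 head=6: beq.BR i6 no-port BR/BR
#6 head=7: bne.BR mul.MUL i7/i8 2-wide
#7 head=9: mulh.MUL i9 RAW r2
#8 head=10: add.ALU mul.MUL i10/i11 2-wide

ISSUED = 7,8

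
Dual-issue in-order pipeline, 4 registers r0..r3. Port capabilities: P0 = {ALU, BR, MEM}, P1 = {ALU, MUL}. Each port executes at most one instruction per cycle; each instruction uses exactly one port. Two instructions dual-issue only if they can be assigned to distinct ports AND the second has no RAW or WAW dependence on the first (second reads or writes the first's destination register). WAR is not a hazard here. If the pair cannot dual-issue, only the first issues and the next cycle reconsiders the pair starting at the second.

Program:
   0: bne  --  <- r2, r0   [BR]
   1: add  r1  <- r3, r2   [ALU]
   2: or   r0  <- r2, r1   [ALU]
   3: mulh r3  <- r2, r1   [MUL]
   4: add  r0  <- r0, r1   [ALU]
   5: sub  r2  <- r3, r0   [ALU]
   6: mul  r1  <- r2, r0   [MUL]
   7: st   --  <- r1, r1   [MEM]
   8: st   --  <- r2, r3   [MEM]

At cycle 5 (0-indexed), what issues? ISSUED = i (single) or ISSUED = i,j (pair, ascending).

[0] i0,i1  bne+add  -- dual
[1] i2,i3  or+mulh  -- dual
[2] i4  add  -- RAW r0
[3] i5  sub  -- RAW r2
[4] i6  mul  -- RAW r1
[5] i7  st  -- no-port MEM/MEM
[6] i8  st  -- tail

ISSUED = 7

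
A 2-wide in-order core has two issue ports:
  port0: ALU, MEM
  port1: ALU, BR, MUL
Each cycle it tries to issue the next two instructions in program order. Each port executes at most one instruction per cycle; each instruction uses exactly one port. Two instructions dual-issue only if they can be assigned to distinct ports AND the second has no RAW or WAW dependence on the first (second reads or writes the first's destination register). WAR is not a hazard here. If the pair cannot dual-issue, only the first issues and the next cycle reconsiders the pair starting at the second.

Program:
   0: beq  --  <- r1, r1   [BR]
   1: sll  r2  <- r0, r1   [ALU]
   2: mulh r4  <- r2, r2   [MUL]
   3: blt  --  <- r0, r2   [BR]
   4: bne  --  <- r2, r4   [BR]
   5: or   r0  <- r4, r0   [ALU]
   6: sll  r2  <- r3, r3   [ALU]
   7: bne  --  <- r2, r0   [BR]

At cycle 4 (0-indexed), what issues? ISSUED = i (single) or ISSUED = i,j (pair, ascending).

c0: i0/i1 beq+sll  2-wide
c1: i2 mulh  no-port MUL/BR
c2: i3 blt  no-port BR/BR
c3: i4/i5 bne+or  2-wide
c4: i6 sll  RAW r2
c5: i7 bne  tail

ISSUED = 6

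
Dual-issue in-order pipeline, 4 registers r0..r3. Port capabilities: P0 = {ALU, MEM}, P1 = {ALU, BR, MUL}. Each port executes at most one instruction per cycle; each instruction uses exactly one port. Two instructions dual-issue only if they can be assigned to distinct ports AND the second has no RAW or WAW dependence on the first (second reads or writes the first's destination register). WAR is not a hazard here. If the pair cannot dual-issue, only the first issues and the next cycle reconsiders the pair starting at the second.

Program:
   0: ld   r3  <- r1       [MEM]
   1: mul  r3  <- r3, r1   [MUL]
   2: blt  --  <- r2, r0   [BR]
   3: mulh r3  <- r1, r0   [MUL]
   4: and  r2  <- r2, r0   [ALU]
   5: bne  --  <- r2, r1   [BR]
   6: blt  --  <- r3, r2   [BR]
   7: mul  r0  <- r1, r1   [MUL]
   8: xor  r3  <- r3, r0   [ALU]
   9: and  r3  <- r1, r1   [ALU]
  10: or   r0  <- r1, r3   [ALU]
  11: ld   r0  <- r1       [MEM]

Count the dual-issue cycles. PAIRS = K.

0. ld @i0  | RAW+WAW r3
1. mul @i1  | no-port MUL/BR
2. blt @i2  | no-port BR/MUL
3. mulh;and @i3/i4  | 2-wide
4. bne @i5  | no-port BR/BR
5. blt @i6  | no-port BR/MUL
6. mul @i7  | RAW r0
7. xor @i8  | WAW r3
8. and @i9  | RAW r3
9. or @i10  | WAW r0
10. ld @i11  | tail

PAIRS = 1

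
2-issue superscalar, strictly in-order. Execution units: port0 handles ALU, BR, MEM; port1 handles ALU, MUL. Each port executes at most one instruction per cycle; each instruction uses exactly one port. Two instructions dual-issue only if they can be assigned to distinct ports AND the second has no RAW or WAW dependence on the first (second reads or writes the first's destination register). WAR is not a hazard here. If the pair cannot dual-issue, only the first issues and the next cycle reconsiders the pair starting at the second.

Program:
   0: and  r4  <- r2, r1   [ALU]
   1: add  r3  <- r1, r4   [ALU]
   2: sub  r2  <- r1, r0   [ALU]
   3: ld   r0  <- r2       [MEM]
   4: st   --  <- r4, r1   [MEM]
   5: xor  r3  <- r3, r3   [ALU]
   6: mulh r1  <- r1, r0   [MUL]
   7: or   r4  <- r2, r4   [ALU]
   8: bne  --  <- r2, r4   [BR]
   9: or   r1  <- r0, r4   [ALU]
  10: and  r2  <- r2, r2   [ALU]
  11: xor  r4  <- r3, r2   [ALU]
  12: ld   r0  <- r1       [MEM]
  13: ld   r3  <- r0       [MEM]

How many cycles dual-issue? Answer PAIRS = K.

  cy0 -> i0 (and.ALU) RAW r4
  cy1 -> i1+i2 (add.ALU sub.ALU) pair
  cy2 -> i3 (ld.MEM) no-port MEM/MEM
  cy3 -> i4+i5 (st.MEM xor.ALU) pair
  cy4 -> i6+i7 (mulh.MUL or.ALU) pair
  cy5 -> i8+i9 (bne.BR or.ALU) pair
  cy6 -> i10 (and.ALU) RAW r2
  cy7 -> i11+i12 (xor.ALU ld.MEM) pair
  cy8 -> i13 (ld.MEM) tail

PAIRS = 5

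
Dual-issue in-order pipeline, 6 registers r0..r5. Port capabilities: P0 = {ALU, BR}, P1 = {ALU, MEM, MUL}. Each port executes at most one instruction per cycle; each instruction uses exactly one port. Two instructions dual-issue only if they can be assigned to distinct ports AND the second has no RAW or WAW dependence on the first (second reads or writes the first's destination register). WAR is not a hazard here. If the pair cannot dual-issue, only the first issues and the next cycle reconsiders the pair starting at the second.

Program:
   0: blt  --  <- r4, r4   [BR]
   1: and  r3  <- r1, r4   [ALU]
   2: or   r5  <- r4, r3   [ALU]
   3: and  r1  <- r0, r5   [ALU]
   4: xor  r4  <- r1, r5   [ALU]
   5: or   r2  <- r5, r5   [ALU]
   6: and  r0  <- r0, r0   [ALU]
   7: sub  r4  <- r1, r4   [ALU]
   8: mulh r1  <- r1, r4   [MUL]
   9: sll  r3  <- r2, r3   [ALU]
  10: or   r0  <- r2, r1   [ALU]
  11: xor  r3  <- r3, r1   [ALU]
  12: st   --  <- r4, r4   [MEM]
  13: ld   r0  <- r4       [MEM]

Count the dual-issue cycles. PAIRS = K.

PAIRS = 5

0. blt.BR;and.ALU @i0/i1  | dual
1. or.ALU @i2  | RAW r5
2. and.ALU @i3  | RAW r1
3. xor.ALU;or.ALU @i4/i5  | dual
4. and.ALU;sub.ALU @i6/i7  | dual
5. mulh.MUL;sll.ALU @i8/i9  | dual
6. or.ALU;xor.ALU @i10/i11  | dual
7. st.MEM @i12  | no-port MEM/MEM
8. ld.MEM @i13  | tail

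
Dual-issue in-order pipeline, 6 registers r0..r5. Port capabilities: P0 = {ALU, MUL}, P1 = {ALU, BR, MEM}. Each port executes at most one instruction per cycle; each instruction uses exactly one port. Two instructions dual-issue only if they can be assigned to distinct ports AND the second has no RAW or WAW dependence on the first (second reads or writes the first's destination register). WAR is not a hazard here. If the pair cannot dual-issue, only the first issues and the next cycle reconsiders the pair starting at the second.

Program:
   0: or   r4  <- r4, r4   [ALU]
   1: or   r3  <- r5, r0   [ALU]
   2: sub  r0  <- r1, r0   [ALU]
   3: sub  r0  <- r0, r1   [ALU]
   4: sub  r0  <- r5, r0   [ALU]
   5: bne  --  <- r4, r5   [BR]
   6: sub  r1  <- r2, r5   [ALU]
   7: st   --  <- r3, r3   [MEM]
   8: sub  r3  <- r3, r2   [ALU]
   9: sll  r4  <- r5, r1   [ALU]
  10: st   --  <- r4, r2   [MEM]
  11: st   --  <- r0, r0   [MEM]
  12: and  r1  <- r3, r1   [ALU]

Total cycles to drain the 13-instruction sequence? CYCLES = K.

CYCLES = 8

t=0 i0/i1:or.ALU/or.ALU ; 2-wide
t=1 i2:sub.ALU ; RAW+WAW r0
t=2 i3:sub.ALU ; RAW+WAW r0
t=3 i4/i5:sub.ALU/bne.BR ; 2-wide
t=4 i6/i7:sub.ALU/st.MEM ; 2-wide
t=5 i8/i9:sub.ALU/sll.ALU ; 2-wide
t=6 i10:st.MEM ; no-port MEM/MEM
t=7 i11/i12:st.MEM/and.ALU ; 2-wide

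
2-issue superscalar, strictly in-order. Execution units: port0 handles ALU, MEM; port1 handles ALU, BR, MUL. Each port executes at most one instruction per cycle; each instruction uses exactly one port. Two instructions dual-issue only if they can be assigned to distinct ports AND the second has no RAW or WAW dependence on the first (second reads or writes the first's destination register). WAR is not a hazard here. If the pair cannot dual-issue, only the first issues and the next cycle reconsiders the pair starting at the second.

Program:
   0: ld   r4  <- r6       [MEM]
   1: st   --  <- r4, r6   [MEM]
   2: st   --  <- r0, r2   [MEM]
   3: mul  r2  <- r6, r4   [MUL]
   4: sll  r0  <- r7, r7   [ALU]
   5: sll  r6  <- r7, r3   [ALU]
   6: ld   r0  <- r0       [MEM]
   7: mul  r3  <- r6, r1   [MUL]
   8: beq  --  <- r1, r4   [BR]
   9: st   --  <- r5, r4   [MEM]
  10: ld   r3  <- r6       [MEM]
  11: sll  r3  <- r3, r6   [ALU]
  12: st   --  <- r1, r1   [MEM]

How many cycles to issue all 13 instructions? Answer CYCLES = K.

  cy0 -> i0 (ld.MEM) no-port MEM/MEM
  cy1 -> i1 (st.MEM) no-port MEM/MEM
  cy2 -> i2,i3 (st.MEM mul.MUL) dual
  cy3 -> i4,i5 (sll.ALU sll.ALU) dual
  cy4 -> i6,i7 (ld.MEM mul.MUL) dual
  cy5 -> i8,i9 (beq.BR st.MEM) dual
  cy6 -> i10 (ld.MEM) RAW+WAW r3
  cy7 -> i11,i12 (sll.ALU st.MEM) dual

CYCLES = 8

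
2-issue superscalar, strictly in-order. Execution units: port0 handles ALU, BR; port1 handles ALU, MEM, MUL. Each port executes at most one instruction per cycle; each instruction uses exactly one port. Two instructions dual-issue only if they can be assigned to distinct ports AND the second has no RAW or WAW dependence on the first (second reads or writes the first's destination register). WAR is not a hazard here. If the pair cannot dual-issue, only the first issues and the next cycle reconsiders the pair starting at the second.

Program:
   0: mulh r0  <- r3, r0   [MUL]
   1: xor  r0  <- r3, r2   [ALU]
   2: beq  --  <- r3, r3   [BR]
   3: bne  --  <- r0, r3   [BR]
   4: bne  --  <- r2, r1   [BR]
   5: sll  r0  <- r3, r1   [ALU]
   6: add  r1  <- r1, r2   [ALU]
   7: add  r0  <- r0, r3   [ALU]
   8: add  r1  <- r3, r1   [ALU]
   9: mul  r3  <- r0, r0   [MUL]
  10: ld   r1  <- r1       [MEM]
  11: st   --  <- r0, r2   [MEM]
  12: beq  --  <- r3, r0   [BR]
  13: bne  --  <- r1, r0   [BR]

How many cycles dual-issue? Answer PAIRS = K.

0. mulh @i0  | WAW r0
1. xor;beq @i1/i2  | dual
2. bne @i3  | no-port BR/BR
3. bne;sll @i4/i5  | dual
4. add;add @i6/i7  | dual
5. add;mul @i8/i9  | dual
6. ld @i10  | no-port MEM/MEM
7. st;beq @i11/i12  | dual
8. bne @i13  | tail

PAIRS = 5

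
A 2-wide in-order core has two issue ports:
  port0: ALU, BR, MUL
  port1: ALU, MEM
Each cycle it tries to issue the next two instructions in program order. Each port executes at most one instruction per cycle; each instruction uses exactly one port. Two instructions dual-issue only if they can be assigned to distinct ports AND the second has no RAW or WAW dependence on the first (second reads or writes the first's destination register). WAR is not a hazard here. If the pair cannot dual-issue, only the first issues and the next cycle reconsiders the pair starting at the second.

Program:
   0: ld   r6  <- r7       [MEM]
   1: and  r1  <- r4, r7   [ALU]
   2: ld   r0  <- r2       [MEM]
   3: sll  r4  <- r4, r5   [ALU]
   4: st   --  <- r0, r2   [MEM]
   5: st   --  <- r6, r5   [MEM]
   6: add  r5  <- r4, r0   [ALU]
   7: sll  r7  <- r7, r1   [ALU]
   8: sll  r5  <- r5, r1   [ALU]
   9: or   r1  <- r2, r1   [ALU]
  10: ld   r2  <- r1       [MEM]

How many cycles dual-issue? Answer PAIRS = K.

PAIRS = 4

#0 head=0: ld;and i0,i1 pair
#1 head=2: ld;sll i2,i3 pair
#2 head=4: st i4 no-port MEM/MEM
#3 head=5: st;add i5,i6 pair
#4 head=7: sll;sll i7,i8 pair
#5 head=9: or i9 RAW r1
#6 head=10: ld i10 tail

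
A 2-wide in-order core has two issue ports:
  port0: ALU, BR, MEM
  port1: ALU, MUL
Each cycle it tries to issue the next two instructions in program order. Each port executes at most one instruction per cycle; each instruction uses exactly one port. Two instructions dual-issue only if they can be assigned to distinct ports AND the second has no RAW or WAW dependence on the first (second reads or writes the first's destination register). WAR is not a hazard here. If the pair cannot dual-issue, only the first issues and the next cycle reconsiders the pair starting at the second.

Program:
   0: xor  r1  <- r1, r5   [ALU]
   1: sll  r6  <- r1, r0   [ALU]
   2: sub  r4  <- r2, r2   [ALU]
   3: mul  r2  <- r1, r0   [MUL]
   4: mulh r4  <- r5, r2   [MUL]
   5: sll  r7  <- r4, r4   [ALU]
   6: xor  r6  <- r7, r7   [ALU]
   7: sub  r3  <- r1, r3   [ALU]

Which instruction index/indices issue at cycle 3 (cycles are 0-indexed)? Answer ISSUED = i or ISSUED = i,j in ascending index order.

#0 head=0: xor i0 RAW r1
#1 head=1: sll;sub i1&i2 pair
#2 head=3: mul i3 no-port MUL/MUL
#3 head=4: mulh i4 RAW r4
#4 head=5: sll i5 RAW r7
#5 head=6: xor;sub i6&i7 pair

ISSUED = 4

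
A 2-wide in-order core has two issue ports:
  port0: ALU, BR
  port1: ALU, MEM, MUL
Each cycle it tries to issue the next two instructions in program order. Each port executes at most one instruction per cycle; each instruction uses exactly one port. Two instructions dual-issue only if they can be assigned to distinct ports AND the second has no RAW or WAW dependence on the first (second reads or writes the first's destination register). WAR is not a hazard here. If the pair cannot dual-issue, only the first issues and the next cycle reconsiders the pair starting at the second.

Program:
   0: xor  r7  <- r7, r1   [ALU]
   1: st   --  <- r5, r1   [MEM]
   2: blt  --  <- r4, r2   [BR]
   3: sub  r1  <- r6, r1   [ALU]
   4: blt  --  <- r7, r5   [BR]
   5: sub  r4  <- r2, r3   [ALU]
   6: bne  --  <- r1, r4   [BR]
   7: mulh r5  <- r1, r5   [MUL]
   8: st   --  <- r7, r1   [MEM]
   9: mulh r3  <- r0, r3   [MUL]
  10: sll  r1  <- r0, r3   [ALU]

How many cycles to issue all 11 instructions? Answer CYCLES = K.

0. xor.ALU+st.MEM @i0&i1  | pair
1. blt.BR+sub.ALU @i2&i3  | pair
2. blt.BR+sub.ALU @i4&i5  | pair
3. bne.BR+mulh.MUL @i6&i7  | pair
4. st.MEM @i8  | no-port MEM/MUL
5. mulh.MUL @i9  | RAW r3
6. sll.ALU @i10  | tail

CYCLES = 7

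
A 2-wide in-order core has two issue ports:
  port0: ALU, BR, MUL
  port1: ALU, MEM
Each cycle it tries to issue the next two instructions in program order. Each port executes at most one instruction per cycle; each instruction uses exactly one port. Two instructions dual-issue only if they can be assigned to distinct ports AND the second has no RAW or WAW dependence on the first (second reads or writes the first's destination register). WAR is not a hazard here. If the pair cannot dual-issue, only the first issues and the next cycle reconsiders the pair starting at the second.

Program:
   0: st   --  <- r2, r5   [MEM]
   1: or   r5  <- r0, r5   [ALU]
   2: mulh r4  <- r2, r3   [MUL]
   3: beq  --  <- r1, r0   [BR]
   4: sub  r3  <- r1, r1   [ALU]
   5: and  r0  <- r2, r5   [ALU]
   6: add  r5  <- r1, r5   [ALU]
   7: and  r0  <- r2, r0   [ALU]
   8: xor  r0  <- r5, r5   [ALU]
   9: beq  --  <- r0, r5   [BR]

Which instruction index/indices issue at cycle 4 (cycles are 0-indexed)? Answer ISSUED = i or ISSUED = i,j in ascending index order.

#0 head=0: st;or i0+i1 pair
#1 head=2: mulh i2 no-port MUL/BR
#2 head=3: beq;sub i3+i4 pair
#3 head=5: and;add i5+i6 pair
#4 head=7: and i7 WAW r0
#5 head=8: xor i8 RAW r0
#6 head=9: beq i9 tail

ISSUED = 7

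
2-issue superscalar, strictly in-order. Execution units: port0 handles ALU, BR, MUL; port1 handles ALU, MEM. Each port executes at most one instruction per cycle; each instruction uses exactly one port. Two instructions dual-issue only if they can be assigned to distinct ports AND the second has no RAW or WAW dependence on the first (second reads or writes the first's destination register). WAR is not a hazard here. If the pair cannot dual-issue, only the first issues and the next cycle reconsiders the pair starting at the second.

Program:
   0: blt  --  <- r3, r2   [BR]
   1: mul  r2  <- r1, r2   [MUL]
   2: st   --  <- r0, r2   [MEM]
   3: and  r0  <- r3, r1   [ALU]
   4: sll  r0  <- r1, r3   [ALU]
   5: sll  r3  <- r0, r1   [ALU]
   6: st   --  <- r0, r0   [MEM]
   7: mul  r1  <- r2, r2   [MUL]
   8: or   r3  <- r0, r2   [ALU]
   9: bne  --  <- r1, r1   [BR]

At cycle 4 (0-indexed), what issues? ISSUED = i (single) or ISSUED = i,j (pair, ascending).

c0: i0 blt.BR  no-port BR/MUL
c1: i1 mul.MUL  RAW r2
c2: i2/i3 st.MEM and.ALU  pair
c3: i4 sll.ALU  RAW r0
c4: i5/i6 sll.ALU st.MEM  pair
c5: i7/i8 mul.MUL or.ALU  pair
c6: i9 bne.BR  tail

ISSUED = 5,6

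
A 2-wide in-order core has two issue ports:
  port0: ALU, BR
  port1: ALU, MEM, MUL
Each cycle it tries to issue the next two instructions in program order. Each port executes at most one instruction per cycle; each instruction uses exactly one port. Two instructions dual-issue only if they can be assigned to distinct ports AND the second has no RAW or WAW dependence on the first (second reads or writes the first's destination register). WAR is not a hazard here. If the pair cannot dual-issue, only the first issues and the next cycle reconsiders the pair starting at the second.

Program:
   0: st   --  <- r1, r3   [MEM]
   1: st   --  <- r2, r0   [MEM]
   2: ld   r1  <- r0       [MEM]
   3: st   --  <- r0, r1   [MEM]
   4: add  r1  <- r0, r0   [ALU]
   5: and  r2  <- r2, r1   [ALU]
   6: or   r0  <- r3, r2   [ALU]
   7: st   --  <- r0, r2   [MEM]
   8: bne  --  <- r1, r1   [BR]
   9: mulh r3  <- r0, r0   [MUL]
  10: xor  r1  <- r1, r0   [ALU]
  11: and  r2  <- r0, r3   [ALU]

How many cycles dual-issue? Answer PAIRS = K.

PAIRS = 3

0. st @i0  | no-port MEM/MEM
1. st @i1  | no-port MEM/MEM
2. ld @i2  | no-port MEM/MEM
3. st;add @i3,i4  | dual
4. and @i5  | RAW r2
5. or @i6  | RAW r0
6. st;bne @i7,i8  | dual
7. mulh;xor @i9,i10  | dual
8. and @i11  | tail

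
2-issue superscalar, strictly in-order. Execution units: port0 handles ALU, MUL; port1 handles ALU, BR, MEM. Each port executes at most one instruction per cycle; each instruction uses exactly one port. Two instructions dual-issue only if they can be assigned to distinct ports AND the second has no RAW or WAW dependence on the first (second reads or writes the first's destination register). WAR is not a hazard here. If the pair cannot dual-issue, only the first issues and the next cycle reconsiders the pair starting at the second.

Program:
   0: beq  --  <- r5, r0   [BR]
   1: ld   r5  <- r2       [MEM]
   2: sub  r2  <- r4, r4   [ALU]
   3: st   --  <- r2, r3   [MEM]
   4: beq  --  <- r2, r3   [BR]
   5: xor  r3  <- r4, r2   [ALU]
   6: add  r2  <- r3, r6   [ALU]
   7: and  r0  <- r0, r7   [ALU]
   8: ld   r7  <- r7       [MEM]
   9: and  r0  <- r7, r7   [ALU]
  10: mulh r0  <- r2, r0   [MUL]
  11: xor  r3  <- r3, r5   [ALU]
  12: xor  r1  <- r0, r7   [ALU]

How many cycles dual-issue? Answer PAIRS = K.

PAIRS = 4

c0: i0 beq  no-port BR/MEM
c1: i1,i2 ld+sub  dual
c2: i3 st  no-port MEM/BR
c3: i4,i5 beq+xor  dual
c4: i6,i7 add+and  dual
c5: i8 ld  RAW r7
c6: i9 and  RAW+WAW r0
c7: i10,i11 mulh+xor  dual
c8: i12 xor  tail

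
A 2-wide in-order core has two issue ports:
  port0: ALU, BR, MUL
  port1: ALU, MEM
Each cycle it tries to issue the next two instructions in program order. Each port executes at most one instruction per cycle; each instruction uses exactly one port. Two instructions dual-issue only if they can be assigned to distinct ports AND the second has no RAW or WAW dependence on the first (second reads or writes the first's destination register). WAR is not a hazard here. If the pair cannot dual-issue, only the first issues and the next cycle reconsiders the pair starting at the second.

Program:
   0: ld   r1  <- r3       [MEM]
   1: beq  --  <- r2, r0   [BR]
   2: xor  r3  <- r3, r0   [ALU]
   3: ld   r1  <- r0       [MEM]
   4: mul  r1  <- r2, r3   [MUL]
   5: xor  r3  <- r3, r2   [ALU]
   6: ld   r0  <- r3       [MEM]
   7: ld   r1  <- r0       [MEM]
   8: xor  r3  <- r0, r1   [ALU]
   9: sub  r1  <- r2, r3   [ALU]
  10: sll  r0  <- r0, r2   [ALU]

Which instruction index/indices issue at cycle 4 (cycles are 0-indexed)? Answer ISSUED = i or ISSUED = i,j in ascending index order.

ISSUED = 7

t=0 i0/i1:ld.MEM;beq.BR ; pair
t=1 i2/i3:xor.ALU;ld.MEM ; pair
t=2 i4/i5:mul.MUL;xor.ALU ; pair
t=3 i6:ld.MEM ; no-port MEM/MEM
t=4 i7:ld.MEM ; RAW r1
t=5 i8:xor.ALU ; RAW r3
t=6 i9/i10:sub.ALU;sll.ALU ; pair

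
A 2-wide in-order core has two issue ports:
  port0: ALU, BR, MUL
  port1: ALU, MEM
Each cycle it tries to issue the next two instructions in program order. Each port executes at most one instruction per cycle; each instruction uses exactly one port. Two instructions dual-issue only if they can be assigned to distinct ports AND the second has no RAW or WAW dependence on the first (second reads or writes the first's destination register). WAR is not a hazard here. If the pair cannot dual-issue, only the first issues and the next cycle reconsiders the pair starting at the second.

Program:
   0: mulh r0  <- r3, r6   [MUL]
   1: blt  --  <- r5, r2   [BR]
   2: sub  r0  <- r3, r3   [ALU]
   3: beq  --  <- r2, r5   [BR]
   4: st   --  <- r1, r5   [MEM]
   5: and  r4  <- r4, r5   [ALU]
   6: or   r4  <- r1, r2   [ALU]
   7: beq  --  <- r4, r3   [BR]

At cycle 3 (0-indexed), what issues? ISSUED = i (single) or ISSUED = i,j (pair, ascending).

ISSUED = 5

c0: i0 mulh  no-port MUL/BR
c1: i1&i2 blt;sub  dual
c2: i3&i4 beq;st  dual
c3: i5 and  WAW r4
c4: i6 or  RAW r4
c5: i7 beq  tail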